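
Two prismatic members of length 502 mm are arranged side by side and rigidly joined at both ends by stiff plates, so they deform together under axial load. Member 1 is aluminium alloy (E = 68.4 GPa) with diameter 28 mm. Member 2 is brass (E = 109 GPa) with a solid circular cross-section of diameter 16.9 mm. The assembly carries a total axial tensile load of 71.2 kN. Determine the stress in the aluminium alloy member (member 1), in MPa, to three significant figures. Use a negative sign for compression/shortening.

73.2 MPa

A_1 = 615.8 mm².
A_2 = 224.3 mm².
Equal strain + equilibrium ⇒ each member carries load in proportion to AE: A₁E₁ = 42120000 N, A₂E₂ = 24450000 N, ΣAE = 66570000 N.
σ₁ = P·E₁/ΣAE = 71200·68400/66570000 = 73.16 MPa.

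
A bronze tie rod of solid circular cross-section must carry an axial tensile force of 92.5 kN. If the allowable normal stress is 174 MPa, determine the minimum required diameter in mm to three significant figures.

Required area A ≥ P/σ_allow = 92500/174 = 531.6 mm².
For a solid circular section, d ≥ √(4A/π) = 26.02 mm.

26.0 mm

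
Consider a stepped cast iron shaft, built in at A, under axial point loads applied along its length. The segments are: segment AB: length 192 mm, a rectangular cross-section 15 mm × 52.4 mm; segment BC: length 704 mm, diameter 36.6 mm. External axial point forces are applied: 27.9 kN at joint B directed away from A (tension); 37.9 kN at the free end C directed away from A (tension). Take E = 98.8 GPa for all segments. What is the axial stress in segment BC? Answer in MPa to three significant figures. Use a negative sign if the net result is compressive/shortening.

36.0 MPa

Internal axial forces (sectioning from the free end, tension +): N_BC = 37.9 kN, N_AB = 65.8 kN.
A_BC = 1052 mm².
σ_BC = N_BC/A_BC = 37900/1052 = 36.02 MPa.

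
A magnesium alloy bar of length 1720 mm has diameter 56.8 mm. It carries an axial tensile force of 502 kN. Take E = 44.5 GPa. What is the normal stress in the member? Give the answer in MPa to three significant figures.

A = 2534 mm².
σ = N/A = 502000/2534 = 198.1 MPa.

198 MPa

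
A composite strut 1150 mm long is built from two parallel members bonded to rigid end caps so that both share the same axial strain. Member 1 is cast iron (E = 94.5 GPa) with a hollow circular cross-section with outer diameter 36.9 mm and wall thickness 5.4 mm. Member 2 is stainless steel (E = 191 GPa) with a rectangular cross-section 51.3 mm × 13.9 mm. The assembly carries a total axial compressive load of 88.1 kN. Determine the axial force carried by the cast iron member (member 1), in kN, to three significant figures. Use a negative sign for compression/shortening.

-23.8 kN

A_1 = 534.4 mm².
A_2 = 713.1 mm².
Equal strain + equilibrium ⇒ each member carries load in proportion to AE: A₁E₁ = 50500000 N, A₂E₂ = 136200000 N, ΣAE = 186700000 N.
F₁ = P·A₁E₁/ΣAE = -88100·50500000/186700000 = -23830 N.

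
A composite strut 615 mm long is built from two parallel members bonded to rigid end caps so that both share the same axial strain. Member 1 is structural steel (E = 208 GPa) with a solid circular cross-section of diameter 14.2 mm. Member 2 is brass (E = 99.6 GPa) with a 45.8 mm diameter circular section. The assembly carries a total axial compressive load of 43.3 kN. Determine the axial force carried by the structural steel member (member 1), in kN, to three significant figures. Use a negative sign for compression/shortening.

-7.24 kN

A_1 = 158.4 mm².
A_2 = 1647 mm².
Equal strain + equilibrium ⇒ each member carries load in proportion to AE: A₁E₁ = 32940000 N, A₂E₂ = 164100000 N, ΣAE = 197000000 N.
F₁ = P·A₁E₁/ΣAE = -43300·32940000/197000000 = -7239 N.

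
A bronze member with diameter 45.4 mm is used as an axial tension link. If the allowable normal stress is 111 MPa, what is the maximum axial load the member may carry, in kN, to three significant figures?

180 kN

A = 1619 mm².
P_max = σ_allow · A = 111 · 1619 = 179700 N = 179.7 kN.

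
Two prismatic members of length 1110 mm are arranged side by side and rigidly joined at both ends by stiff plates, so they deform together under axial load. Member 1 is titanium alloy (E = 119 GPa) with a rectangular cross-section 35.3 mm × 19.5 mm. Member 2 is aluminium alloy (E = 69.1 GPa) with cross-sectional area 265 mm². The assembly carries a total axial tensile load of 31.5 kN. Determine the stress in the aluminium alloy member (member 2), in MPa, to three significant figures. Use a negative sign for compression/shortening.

21.7 MPa

A_1 = 688.3 mm².
Equal strain + equilibrium ⇒ each member carries load in proportion to AE: A₁E₁ = 81910000 N, A₂E₂ = 18310000 N, ΣAE = 100200000 N.
σ₂ = P·E₂/ΣAE = 31500·69100/100200000 = 21.72 MPa.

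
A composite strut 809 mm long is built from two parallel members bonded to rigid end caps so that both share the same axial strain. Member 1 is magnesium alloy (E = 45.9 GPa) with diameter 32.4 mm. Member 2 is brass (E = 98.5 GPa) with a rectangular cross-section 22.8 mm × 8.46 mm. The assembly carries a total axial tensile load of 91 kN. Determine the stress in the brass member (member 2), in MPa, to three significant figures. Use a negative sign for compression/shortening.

A_1 = 824.5 mm².
A_2 = 192.9 mm².
Equal strain + equilibrium ⇒ each member carries load in proportion to AE: A₁E₁ = 37840000 N, A₂E₂ = 19000000 N, ΣAE = 56840000 N.
σ₂ = P·E₂/ΣAE = 91000·98500/56840000 = 157.7 MPa.

158 MPa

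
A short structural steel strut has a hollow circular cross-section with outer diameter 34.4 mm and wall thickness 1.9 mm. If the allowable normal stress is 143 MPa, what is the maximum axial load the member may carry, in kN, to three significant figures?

27.7 kN

A = 194 mm².
P_max = σ_allow · A = 143 · 194 = 27740 N = 27.74 kN.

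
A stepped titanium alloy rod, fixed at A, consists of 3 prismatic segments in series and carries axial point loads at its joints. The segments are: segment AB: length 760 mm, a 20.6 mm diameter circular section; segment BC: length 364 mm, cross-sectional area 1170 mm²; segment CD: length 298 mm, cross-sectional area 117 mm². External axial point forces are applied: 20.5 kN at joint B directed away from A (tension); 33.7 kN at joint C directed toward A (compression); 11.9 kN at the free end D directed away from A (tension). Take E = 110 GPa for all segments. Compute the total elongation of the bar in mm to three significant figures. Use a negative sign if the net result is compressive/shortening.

0.187 mm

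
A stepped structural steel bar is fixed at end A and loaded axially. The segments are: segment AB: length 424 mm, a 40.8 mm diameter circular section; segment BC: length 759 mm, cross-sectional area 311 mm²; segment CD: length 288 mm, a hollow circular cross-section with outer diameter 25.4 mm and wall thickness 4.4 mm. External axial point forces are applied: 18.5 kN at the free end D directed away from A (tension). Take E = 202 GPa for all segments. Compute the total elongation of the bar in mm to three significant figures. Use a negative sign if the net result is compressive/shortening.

0.344 mm

Internal axial forces (sectioning from the free end, tension +): N_CD = 18.5 kN, N_BC = 18.5 kN, N_AB = 18.5 kN.
A_AB = 1307 mm².
A_CD = 290.3 mm².
δ_AB = 18500·424/(1307·202000) = 0.0297 mm
δ_BC = 18500·759/(311·202000) = 0.2235 mm
δ_CD = 18500·288/(290.3·202000) = 0.09086 mm
δ = Σδ_i = 0.3441 mm.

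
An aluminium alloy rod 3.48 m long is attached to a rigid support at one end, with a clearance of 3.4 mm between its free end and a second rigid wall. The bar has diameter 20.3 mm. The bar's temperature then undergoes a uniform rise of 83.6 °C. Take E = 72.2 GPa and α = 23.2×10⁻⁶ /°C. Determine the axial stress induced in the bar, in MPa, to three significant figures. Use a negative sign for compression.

-69.5 MPa

Free thermal expansion αLΔT = 23.2e-6 · 3480 · 83.6 = 6.75 mm.
The walls engage after the gap closes; constrained expansion = 6.75 − 3.4 = 3.35 mm.
The walls impose strain ε = −(3.35)/3480 = -9.6251e-04; σ = Eε = 72200 · -9.6251e-04 = -69.49 MPa.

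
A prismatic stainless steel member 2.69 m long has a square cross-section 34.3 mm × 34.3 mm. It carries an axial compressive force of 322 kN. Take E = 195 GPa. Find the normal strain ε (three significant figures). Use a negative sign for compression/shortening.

A = 1176 mm².
σ = N/A = -273.7 MPa; ε = σ/E = -273.7/195000 = -1.404e-03.

-0.00140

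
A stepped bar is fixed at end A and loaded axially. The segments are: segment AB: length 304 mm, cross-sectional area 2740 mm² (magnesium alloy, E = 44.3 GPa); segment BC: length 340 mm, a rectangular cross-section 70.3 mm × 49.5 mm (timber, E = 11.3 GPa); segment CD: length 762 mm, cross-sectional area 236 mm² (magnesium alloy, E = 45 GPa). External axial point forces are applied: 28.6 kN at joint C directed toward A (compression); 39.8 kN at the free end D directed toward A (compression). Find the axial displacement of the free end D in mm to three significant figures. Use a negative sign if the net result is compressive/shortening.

-3.62 mm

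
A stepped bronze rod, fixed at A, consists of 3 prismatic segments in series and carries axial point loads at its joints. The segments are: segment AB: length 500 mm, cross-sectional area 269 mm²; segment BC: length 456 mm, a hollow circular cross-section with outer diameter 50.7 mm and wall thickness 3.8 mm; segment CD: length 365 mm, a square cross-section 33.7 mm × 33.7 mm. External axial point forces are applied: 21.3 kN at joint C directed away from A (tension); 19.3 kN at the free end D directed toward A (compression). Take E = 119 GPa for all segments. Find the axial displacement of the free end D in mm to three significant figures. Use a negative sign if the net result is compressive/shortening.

Internal axial forces (sectioning from the free end, tension +): N_CD = -19.3 kN, N_BC = 2 kN, N_AB = 2 kN.
A_BC = 559.9 mm².
A_CD = 1136 mm².
δ_AB = 2000·500/(269·119000) = 0.03124 mm
δ_BC = 2000·456/(559.9·119000) = 0.01369 mm
δ_CD = -19300·365/(1136·119000) = -0.05212 mm
δ = Σδ_i = -0.007197 mm.

-0.00720 mm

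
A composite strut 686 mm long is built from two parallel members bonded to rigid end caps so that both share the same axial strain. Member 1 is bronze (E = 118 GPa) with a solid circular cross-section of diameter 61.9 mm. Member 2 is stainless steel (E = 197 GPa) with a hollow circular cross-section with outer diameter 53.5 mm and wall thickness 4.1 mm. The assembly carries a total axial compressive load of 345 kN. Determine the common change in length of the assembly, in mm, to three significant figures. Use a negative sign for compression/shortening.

-0.493 mm

A_1 = 3009 mm².
A_2 = 636.3 mm².
Equal strain + equilibrium ⇒ each member carries load in proportion to AE: A₁E₁ = 355100000 N, A₂E₂ = 125400000 N, ΣAE = 480500000 N.
δ = PL/ΣAE = -345000·686/480500000 = -0.4926 mm.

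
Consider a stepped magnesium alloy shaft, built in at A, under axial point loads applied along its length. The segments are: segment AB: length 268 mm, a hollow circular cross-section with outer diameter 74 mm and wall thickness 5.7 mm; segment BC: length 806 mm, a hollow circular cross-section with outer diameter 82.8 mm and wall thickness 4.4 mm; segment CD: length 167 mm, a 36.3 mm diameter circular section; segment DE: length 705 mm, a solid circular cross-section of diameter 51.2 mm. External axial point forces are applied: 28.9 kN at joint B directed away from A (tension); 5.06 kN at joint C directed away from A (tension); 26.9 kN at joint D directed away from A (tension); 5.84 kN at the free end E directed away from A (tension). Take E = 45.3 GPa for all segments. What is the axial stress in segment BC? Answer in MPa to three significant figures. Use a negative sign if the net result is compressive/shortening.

Internal axial forces (sectioning from the free end, tension +): N_DE = 5.84 kN, N_CD = 32.74 kN, N_BC = 37.8 kN, N_AB = 66.7 kN.
A_BC = 1084 mm².
σ_BC = N_BC/A_BC = 37800/1084 = 34.88 MPa.

34.9 MPa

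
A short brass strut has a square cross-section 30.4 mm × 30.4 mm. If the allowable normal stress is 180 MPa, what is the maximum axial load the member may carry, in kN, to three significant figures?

166 kN

A = 924.2 mm².
P_max = σ_allow · A = 180 · 924.2 = 166300 N = 166.3 kN.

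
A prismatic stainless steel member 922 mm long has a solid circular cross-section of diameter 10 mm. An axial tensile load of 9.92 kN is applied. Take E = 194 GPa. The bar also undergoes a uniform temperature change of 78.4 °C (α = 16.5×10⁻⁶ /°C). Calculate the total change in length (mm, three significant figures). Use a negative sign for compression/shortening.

1.79 mm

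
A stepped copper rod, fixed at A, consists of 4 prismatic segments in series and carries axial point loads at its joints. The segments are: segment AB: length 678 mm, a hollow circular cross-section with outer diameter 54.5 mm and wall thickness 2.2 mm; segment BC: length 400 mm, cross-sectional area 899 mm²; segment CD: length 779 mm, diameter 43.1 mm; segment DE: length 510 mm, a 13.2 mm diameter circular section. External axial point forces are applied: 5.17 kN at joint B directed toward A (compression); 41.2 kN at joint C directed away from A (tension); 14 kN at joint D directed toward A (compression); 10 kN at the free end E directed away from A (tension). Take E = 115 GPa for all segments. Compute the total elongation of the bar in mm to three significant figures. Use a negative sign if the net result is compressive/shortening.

0.972 mm

Internal axial forces (sectioning from the free end, tension +): N_DE = 10 kN, N_CD = -4 kN, N_BC = 37.2 kN, N_AB = 32.03 kN.
A_AB = 361.5 mm².
A_CD = 1459 mm².
A_DE = 136.8 mm².
δ_AB = 32030·678/(361.5·115000) = 0.5224 mm
δ_BC = 37200·400/(899·115000) = 0.1439 mm
δ_CD = -4000·779/(1459·115000) = -0.01857 mm
δ_DE = 10000·510/(136.8·115000) = 0.3241 mm
δ = Σδ_i = 0.9718 mm.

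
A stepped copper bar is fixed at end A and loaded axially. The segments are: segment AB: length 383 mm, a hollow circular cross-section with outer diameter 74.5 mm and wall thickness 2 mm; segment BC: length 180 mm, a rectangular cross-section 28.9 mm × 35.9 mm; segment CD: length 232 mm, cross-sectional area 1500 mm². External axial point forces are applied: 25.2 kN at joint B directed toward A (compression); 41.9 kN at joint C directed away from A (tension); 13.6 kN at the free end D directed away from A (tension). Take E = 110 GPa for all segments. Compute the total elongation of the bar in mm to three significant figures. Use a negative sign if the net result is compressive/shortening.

0.338 mm

Internal axial forces (sectioning from the free end, tension +): N_CD = 13.6 kN, N_BC = 55.5 kN, N_AB = 30.3 kN.
A_AB = 455.5 mm².
A_BC = 1038 mm².
δ_AB = 30300·383/(455.5·110000) = 0.2316 mm
δ_BC = 55500·180/(1038·110000) = 0.08753 mm
δ_CD = 13600·232/(1500·110000) = 0.01912 mm
δ = Σδ_i = 0.3383 mm.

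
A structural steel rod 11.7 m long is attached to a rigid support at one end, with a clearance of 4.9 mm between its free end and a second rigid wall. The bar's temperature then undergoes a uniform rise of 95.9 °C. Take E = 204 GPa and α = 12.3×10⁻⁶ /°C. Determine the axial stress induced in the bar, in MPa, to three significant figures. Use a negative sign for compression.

-155 MPa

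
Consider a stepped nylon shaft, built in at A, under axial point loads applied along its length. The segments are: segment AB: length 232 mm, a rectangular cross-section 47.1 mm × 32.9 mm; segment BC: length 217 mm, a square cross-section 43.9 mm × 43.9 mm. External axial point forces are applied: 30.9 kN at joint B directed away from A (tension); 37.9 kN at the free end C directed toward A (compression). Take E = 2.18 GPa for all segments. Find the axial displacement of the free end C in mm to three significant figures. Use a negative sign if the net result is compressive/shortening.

-2.44 mm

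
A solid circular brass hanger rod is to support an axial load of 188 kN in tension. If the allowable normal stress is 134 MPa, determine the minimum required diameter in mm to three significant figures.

42.3 mm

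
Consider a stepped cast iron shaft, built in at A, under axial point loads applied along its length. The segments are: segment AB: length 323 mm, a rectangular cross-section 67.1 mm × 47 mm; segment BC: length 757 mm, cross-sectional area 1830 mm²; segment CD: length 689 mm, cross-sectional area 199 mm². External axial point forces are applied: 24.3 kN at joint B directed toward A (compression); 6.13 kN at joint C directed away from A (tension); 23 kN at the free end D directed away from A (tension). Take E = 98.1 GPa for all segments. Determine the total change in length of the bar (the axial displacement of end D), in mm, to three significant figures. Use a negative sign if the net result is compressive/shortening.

Internal axial forces (sectioning from the free end, tension +): N_CD = 23 kN, N_BC = 29.13 kN, N_AB = 4.83 kN.
A_AB = 3154 mm².
δ_AB = 4830·323/(3154·98100) = 0.005043 mm
δ_BC = 29130·757/(1830·98100) = 0.1228 mm
δ_CD = 23000·689/(199·98100) = 0.8118 mm
δ = Σδ_i = 0.9396 mm.

0.940 mm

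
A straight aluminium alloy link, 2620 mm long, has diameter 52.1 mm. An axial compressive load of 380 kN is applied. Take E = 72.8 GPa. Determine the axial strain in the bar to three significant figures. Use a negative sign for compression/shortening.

-0.00245

A = 2132 mm².
σ = N/A = -178.2 MPa; ε = σ/E = -178.2/72800 = -2.448e-03.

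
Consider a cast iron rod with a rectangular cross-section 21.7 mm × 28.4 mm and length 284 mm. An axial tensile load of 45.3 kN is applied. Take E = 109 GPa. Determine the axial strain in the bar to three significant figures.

6.74e-04

A = 616.3 mm².
σ = N/A = 73.51 MPa; ε = σ/E = 73.51/109000 = 6.744e-04.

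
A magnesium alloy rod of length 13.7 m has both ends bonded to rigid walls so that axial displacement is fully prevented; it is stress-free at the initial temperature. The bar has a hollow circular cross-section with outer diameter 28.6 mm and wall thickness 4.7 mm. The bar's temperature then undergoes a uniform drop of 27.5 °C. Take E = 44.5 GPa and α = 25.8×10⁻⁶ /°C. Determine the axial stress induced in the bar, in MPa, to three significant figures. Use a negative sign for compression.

Free thermal expansion αLΔT = 25.8e-6 · 13700 · -27.5 = -9.72 mm.
The walls impose strain ε = −(-9.72)/13700 = 7.0950e-04; σ = Eε = 44500 · 7.0950e-04 = 31.57 MPa.

31.6 MPa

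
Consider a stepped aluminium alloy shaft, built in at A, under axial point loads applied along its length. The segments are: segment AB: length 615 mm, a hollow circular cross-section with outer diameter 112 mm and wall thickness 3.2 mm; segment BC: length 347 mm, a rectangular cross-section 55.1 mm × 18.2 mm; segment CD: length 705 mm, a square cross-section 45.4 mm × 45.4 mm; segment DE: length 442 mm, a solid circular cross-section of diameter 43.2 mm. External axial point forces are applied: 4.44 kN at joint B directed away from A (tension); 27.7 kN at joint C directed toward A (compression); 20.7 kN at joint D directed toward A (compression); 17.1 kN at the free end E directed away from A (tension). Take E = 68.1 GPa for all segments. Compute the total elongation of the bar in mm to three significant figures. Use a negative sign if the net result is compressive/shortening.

-0.323 mm

Internal axial forces (sectioning from the free end, tension +): N_DE = 17.1 kN, N_CD = -3.6 kN, N_BC = -31.3 kN, N_AB = -26.86 kN.
A_AB = 1094 mm².
A_BC = 1003 mm².
A_CD = 2061 mm².
A_DE = 1466 mm².
δ_AB = -26860·615/(1094·68100) = -0.2218 mm
δ_BC = -31300·347/(1003·68100) = -0.159 mm
δ_CD = -3600·705/(2061·68100) = -0.01808 mm
δ_DE = 17100·442/(1466·68100) = 0.07572 mm
δ = Σδ_i = -0.3232 mm.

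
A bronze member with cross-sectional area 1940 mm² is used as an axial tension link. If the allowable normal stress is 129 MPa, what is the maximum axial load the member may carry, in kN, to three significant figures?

250 kN

P_max = σ_allow · A = 129 · 1940 = 250300 N = 250.3 kN.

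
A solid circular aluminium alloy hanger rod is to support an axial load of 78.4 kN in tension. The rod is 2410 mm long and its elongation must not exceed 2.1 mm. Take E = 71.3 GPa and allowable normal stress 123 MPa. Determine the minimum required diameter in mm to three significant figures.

40.1 mm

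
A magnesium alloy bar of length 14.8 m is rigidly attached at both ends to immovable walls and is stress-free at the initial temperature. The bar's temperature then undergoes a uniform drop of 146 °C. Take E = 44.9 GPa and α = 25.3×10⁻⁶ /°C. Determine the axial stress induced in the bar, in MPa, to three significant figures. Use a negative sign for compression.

166 MPa

Free thermal expansion αLΔT = 25.3e-6 · 14800 · -146 = -54.67 mm.
The walls impose strain ε = −(-54.67)/14800 = 3.6938e-03; σ = Eε = 44900 · 3.6938e-03 = 165.9 MPa.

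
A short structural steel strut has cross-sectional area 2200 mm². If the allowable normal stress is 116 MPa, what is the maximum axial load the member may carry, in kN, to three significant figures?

255 kN

P_max = σ_allow · A = 116 · 2200 = 255200 N = 255.2 kN.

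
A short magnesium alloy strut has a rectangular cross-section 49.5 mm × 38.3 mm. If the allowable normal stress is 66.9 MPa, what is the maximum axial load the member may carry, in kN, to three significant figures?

A = 1896 mm².
P_max = σ_allow · A = 66.9 · 1896 = 126800 N = 126.8 kN.

127 kN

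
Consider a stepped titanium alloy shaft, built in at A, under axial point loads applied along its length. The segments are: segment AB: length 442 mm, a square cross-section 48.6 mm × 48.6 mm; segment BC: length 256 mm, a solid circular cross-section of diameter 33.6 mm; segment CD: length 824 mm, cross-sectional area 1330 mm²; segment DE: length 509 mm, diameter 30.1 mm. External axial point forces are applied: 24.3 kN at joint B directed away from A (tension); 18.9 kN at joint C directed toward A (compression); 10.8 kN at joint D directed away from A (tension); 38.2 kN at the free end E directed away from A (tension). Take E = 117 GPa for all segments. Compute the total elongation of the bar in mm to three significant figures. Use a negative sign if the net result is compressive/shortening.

Internal axial forces (sectioning from the free end, tension +): N_DE = 38.2 kN, N_CD = 49 kN, N_BC = 30.1 kN, N_AB = 54.4 kN.
A_AB = 2362 mm².
A_BC = 886.7 mm².
A_DE = 711.6 mm².
δ_AB = 54400·442/(2362·117000) = 0.08701 mm
δ_BC = 30100·256/(886.7·117000) = 0.07428 mm
δ_CD = 49000·824/(1330·117000) = 0.2595 mm
δ_DE = 38200·509/(711.6·117000) = 0.2335 mm
δ = Σδ_i = 0.6543 mm.

0.654 mm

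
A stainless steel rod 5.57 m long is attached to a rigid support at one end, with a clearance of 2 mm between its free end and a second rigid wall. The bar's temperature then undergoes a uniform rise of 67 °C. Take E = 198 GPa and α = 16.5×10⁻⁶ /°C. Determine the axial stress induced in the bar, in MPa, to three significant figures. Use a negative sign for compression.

Free thermal expansion αLΔT = 16.5e-6 · 5570 · 67 = 6.158 mm.
The walls engage after the gap closes; constrained expansion = 6.158 − 2 = 4.158 mm.
The walls impose strain ε = −(4.158)/5570 = -7.4643e-04; σ = Eε = 198000 · -7.4643e-04 = -147.8 MPa.

-148 MPa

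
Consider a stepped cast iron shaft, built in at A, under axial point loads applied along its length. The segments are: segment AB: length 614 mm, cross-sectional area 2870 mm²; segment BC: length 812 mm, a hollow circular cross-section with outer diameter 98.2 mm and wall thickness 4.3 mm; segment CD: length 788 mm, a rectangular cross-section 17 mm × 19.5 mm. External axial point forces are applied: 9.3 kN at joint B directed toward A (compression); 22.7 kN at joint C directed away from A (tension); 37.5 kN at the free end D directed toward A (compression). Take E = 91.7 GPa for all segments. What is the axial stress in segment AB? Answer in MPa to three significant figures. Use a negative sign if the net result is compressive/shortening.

-8.40 MPa

Internal axial forces (sectioning from the free end, tension +): N_CD = -37.5 kN, N_BC = -14.8 kN, N_AB = -24.1 kN.
σ_AB = N_AB/A_AB = -24100/2870 = -8.397 MPa.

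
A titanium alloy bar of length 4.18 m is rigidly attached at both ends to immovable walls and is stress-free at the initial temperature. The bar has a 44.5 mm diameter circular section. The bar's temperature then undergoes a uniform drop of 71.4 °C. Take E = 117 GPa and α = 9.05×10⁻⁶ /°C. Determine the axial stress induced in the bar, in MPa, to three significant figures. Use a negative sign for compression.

Free thermal expansion αLΔT = 9.05e-6 · 4180 · -71.4 = -2.701 mm.
The walls impose strain ε = −(-2.701)/4180 = 6.4617e-04; σ = Eε = 117000 · 6.4617e-04 = 75.6 MPa.

75.6 MPa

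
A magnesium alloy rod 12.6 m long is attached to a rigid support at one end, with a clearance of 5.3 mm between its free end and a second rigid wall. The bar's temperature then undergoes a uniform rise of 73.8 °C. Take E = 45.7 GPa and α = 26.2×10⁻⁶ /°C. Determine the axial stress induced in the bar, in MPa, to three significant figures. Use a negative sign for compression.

-69.1 MPa

Free thermal expansion αLΔT = 26.2e-6 · 12600 · 73.8 = 24.36 mm.
The walls engage after the gap closes; constrained expansion = 24.36 − 5.3 = 19.06 mm.
The walls impose strain ε = −(19.06)/12600 = -1.5129e-03; σ = Eε = 45700 · -1.5129e-03 = -69.14 MPa.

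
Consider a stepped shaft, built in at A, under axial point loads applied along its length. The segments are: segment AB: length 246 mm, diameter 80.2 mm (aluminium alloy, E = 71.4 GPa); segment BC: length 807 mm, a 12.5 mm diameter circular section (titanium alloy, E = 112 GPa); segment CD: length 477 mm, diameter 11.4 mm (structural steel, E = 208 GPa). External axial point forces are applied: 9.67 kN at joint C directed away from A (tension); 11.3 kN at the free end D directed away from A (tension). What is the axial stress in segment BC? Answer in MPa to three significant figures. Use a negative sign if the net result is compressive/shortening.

Internal axial forces (sectioning from the free end, tension +): N_CD = 11.3 kN, N_BC = 20.97 kN, N_AB = 20.97 kN.
A_BC = 122.7 mm².
σ_BC = N_BC/A_BC = 20970/122.7 = 170.9 MPa.

171 MPa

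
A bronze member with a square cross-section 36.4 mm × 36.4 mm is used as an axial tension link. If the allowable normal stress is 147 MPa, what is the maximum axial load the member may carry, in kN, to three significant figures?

195 kN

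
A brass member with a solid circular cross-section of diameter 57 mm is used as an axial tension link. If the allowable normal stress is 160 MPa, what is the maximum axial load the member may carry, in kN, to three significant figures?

A = 2552 mm².
P_max = σ_allow · A = 160 · 2552 = 408300 N = 408.3 kN.

408 kN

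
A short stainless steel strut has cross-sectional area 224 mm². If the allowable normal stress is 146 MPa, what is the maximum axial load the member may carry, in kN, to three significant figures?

P_max = σ_allow · A = 146 · 224 = 32700 N = 32.7 kN.

32.7 kN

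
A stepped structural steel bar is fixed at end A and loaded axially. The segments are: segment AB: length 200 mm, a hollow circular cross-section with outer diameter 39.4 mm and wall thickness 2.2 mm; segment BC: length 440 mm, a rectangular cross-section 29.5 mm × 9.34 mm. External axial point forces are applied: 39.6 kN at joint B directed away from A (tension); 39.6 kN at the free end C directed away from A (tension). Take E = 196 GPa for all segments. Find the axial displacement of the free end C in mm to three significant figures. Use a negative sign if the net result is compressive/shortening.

Internal axial forces (sectioning from the free end, tension +): N_BC = 39.6 kN, N_AB = 79.2 kN.
A_AB = 257.1 mm².
A_BC = 275.5 mm².
δ_AB = 79200·200/(257.1·196000) = 0.3143 mm
δ_BC = 39600·440/(275.5·196000) = 0.3226 mm
δ = Σδ_i = 0.637 mm.

0.637 mm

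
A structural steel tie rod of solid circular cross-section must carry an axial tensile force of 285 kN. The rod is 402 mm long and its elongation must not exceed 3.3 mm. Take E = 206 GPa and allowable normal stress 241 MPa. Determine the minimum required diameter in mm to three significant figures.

Required area A ≥ P/σ_allow = 285000/241 = 1183 mm².
For a solid circular section, d ≥ √(4A/π) = 38.8 mm.
Elongation limit: A ≥ PL/(Eδ_allow) = 285000·402/(206000·3.3) = 168.5 mm² ⇒ d ≥ 14.65 mm.
The stress limit governs.

38.8 mm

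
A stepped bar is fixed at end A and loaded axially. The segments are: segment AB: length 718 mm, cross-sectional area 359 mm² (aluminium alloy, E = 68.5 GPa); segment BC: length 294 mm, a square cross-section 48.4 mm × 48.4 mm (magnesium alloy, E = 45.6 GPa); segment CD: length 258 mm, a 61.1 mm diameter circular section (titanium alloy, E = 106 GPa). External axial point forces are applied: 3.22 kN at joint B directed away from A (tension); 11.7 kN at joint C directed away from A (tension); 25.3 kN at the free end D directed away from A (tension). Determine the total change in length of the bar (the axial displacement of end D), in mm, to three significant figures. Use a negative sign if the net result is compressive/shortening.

1.30 mm

Internal axial forces (sectioning from the free end, tension +): N_CD = 25.3 kN, N_BC = 37 kN, N_AB = 40.22 kN.
A_BC = 2343 mm².
A_CD = 2932 mm².
δ_AB = 40220·718/(359·68500) = 1.174 mm
δ_BC = 37000·294/(2343·45600) = 0.1018 mm
δ_CD = 25300·258/(2932·106000) = 0.021 mm
δ = Σδ_i = 1.297 mm.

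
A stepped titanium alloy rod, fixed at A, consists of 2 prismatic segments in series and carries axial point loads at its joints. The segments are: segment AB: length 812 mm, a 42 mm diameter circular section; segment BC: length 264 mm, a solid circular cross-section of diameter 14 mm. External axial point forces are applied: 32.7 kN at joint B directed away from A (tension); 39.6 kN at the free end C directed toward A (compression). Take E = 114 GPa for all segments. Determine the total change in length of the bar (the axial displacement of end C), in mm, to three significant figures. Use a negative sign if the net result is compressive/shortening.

Internal axial forces (sectioning from the free end, tension +): N_BC = -39.6 kN, N_AB = -6.9 kN.
A_AB = 1385 mm².
A_BC = 153.9 mm².
δ_AB = -6900·812/(1385·114000) = -0.03547 mm
δ_BC = -39600·264/(153.9·114000) = -0.5957 mm
δ = Σδ_i = -0.6312 mm.

-0.631 mm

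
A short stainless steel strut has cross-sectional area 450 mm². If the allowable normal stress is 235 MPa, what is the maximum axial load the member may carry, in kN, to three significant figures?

106 kN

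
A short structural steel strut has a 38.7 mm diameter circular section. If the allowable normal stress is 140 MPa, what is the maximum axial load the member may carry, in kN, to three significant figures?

A = 1176 mm².
P_max = σ_allow · A = 140 · 1176 = 164700 N = 164.7 kN.

165 kN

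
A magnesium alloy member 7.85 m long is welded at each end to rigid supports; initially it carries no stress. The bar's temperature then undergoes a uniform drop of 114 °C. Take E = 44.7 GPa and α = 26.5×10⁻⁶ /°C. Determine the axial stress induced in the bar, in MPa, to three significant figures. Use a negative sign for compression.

135 MPa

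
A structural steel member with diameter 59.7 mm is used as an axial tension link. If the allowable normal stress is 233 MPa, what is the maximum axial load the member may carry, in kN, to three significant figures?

652 kN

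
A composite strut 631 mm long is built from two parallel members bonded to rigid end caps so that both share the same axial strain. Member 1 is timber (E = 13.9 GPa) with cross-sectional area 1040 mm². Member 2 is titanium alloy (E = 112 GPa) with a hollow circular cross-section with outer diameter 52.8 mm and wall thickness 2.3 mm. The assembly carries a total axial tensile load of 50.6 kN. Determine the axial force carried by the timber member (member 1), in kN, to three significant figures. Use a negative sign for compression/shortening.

13.2 kN

A_2 = 364.9 mm².
Equal strain + equilibrium ⇒ each member carries load in proportion to AE: A₁E₁ = 14460000 N, A₂E₂ = 40870000 N, ΣAE = 55320000 N.
F₁ = P·A₁E₁/ΣAE = 50600·14460000/55320000 = 13220 N.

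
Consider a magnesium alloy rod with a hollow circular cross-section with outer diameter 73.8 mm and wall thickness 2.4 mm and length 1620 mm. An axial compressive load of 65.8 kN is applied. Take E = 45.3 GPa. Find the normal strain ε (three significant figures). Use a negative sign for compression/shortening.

-0.00270

A = 538.3 mm².
σ = N/A = -122.2 MPa; ε = σ/E = -122.2/45300 = -2.698e-03.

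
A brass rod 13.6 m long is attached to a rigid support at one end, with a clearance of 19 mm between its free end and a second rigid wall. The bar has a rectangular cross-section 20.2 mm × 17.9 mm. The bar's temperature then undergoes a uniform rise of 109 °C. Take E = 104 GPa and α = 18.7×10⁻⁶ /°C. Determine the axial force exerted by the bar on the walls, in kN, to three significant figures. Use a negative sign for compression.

-24.1 kN

Free thermal expansion αLΔT = 18.7e-6 · 13600 · 109 = 27.72 mm.
The walls engage after the gap closes; constrained expansion = 27.72 − 19 = 8.721 mm.
The walls impose strain ε = −(8.721)/13600 = -6.4124e-04; σ = Eε = 104000 · -6.4124e-04 = -66.69 MPa.
Wall reaction R = σ·A = -66.69·361.6 = -24110 N = -24.11 kN.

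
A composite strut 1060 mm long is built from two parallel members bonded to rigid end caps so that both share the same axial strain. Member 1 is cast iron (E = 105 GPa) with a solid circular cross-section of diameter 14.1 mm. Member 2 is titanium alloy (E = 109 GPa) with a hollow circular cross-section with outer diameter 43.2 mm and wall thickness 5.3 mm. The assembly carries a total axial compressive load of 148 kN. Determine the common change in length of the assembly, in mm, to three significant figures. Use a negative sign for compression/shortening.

-1.84 mm

A_1 = 156.1 mm².
A_2 = 631.1 mm².
Equal strain + equilibrium ⇒ each member carries load in proportion to AE: A₁E₁ = 16400000 N, A₂E₂ = 68780000 N, ΣAE = 85180000 N.
δ = PL/ΣAE = -148000·1060/85180000 = -1.842 mm.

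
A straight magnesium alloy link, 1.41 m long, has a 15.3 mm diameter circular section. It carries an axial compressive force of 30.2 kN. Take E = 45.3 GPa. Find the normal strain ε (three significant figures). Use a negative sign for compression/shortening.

-0.00363

A = 183.9 mm².
σ = N/A = -164.3 MPa; ε = σ/E = -164.3/45300 = -3.626e-03.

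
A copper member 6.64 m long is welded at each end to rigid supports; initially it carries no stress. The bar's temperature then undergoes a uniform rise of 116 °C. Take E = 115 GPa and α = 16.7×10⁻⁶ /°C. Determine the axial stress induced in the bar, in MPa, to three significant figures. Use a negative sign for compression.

-223 MPa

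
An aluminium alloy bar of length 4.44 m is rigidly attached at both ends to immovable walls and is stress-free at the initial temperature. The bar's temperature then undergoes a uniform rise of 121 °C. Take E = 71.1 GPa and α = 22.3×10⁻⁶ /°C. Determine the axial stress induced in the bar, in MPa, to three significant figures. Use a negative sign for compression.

-192 MPa

Free thermal expansion αLΔT = 22.3e-6 · 4440 · 121 = 11.98 mm.
The walls impose strain ε = −(11.98)/4440 = -2.6983e-03; σ = Eε = 71100 · -2.6983e-03 = -191.8 MPa.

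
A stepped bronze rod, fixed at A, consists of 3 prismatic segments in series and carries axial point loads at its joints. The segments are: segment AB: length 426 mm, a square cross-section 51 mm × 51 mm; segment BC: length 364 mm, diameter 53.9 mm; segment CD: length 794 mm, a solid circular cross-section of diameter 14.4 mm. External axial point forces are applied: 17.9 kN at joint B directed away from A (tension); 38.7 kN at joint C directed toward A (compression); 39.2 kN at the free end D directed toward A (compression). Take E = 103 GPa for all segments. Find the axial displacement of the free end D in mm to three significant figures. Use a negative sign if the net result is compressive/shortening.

Internal axial forces (sectioning from the free end, tension +): N_CD = -39.2 kN, N_BC = -77.9 kN, N_AB = -60 kN.
A_AB = 2601 mm².
A_BC = 2282 mm².
A_CD = 162.9 mm².
δ_AB = -60000·426/(2601·103000) = -0.09541 mm
δ_BC = -77900·364/(2282·103000) = -0.1207 mm
δ_CD = -39200·794/(162.9·103000) = -1.855 mm
δ = Σδ_i = -2.072 mm.

-2.07 mm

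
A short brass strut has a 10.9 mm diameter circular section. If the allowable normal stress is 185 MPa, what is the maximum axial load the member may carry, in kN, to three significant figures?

17.3 kN

A = 93.31 mm².
P_max = σ_allow · A = 185 · 93.31 = 17260 N = 17.26 kN.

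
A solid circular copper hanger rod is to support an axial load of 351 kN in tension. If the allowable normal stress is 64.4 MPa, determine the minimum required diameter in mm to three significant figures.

Required area A ≥ P/σ_allow = 351000/64.4 = 5450 mm².
For a solid circular section, d ≥ √(4A/π) = 83.3 mm.

83.3 mm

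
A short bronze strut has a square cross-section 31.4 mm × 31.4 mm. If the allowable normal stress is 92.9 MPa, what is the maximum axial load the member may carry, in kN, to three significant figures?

91.6 kN

A = 986 mm².
P_max = σ_allow · A = 92.9 · 986 = 91600 N = 91.6 kN.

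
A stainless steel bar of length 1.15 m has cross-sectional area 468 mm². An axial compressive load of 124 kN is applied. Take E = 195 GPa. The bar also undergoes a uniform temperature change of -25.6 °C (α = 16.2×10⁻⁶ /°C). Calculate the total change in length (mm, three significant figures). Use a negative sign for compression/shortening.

-2.04 mm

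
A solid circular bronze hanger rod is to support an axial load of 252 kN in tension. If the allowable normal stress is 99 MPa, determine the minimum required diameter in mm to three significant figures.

56.9 mm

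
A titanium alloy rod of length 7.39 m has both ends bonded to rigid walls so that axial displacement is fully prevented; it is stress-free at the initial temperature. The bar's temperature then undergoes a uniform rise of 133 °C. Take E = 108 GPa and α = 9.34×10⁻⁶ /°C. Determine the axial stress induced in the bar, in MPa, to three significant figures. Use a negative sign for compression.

Free thermal expansion αLΔT = 9.34e-6 · 7390 · 133 = 9.18 mm.
The walls impose strain ε = −(9.18)/7390 = -1.2422e-03; σ = Eε = 108000 · -1.2422e-03 = -134.2 MPa.

-134 MPa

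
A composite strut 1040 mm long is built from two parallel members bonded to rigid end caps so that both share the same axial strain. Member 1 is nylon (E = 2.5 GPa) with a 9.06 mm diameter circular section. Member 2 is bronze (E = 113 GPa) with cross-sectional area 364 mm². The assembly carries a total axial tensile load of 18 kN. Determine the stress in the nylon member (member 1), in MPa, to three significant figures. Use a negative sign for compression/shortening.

1.09 MPa

A_1 = 64.47 mm².
Equal strain + equilibrium ⇒ each member carries load in proportion to AE: A₁E₁ = 161200 N, A₂E₂ = 41130000 N, ΣAE = 41290000 N.
σ₁ = P·E₁/ΣAE = 18000·2500/41290000 = 1.09 MPa.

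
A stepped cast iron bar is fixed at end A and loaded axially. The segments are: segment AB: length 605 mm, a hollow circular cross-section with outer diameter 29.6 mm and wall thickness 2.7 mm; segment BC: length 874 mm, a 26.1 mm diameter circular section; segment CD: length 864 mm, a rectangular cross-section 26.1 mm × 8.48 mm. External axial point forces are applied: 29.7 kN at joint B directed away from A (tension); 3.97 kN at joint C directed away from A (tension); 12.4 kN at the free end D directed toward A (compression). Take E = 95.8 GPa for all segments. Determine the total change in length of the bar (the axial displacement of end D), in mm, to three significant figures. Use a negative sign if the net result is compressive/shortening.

-0.0603 mm

Internal axial forces (sectioning from the free end, tension +): N_CD = -12.4 kN, N_BC = -8.43 kN, N_AB = 21.27 kN.
A_AB = 228.2 mm².
A_BC = 535 mm².
A_CD = 221.3 mm².
δ_AB = 21270·605/(228.2·95800) = 0.5887 mm
δ_BC = -8430·874/(535·95800) = -0.1437 mm
δ_CD = -12400·864/(221.3·95800) = -0.5053 mm
δ = Σδ_i = -0.06033 mm.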